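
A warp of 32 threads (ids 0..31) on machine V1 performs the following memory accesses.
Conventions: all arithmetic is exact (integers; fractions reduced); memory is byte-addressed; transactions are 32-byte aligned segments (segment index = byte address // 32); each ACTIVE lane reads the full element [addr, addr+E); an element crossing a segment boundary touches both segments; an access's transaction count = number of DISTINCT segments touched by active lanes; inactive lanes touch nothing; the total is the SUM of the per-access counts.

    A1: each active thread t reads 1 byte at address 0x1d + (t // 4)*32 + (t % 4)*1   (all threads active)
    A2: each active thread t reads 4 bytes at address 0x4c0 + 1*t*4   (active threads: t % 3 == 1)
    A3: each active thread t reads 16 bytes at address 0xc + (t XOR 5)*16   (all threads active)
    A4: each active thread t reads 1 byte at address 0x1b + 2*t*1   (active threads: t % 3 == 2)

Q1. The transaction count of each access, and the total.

A1: 9 transactions
A2: 4 transactions
A3: 17 transactions
A4: 3 transactions

Answer: 9,4,17,3; total 33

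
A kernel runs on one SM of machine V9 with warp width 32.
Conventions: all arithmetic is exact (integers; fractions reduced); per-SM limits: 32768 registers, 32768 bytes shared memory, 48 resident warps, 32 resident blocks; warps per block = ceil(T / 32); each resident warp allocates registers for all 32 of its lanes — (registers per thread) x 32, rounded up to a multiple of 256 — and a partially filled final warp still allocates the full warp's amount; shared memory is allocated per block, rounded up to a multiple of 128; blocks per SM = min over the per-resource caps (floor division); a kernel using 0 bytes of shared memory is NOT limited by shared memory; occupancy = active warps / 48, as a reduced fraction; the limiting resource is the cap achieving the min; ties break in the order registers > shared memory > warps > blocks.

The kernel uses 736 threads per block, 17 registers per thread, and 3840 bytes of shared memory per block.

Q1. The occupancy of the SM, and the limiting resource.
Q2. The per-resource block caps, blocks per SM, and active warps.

Answer: occupancy 23/48, limited by registers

registers: 1 block
shared memory: 8 blocks
warps: 2 blocks
blocks: 32 blocks

Answer: 1 block, 23 active warps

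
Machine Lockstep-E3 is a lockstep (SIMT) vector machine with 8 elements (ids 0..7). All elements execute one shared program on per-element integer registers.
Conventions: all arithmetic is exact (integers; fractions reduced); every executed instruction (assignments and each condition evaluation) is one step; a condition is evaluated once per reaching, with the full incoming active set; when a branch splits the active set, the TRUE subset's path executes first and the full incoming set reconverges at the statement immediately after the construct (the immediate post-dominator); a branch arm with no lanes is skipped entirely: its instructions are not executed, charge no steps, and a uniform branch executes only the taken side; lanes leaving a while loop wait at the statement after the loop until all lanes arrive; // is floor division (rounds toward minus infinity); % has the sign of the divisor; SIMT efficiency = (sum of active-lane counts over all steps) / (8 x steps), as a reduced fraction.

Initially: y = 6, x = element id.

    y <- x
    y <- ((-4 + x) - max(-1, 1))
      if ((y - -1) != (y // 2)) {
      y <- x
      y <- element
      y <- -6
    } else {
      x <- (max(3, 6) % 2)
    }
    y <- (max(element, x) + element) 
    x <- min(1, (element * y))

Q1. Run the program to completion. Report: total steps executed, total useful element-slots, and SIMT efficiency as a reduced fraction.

Answer: 9 steps, 60 useful, 5/6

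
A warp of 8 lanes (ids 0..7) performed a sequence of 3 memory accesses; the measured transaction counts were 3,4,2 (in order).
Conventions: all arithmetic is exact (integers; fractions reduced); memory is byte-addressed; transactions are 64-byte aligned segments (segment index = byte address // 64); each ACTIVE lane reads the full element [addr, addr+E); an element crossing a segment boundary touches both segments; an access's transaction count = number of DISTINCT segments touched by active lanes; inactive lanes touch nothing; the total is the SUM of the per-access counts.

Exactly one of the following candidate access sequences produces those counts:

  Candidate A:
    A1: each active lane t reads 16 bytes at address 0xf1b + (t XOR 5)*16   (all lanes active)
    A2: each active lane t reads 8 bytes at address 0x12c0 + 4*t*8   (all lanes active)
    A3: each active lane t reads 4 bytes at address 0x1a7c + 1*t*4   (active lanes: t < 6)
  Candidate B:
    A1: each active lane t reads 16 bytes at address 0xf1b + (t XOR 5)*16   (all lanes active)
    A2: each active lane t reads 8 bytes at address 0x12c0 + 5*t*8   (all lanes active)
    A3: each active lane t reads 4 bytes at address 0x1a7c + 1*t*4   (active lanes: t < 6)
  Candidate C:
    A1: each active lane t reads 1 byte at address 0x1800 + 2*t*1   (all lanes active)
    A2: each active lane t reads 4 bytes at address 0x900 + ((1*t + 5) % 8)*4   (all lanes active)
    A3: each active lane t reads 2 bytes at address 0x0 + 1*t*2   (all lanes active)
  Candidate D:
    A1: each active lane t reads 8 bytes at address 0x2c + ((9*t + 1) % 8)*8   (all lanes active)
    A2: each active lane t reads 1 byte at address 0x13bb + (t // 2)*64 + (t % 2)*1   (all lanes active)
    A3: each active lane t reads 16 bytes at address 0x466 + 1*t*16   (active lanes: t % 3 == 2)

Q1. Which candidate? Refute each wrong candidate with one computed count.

B: A2 gives 5 transactions, not 4
C: A1 gives 1 transaction, not 3
D: A1 gives 2 transactions, not 3
A: all counts match (3,4,2)

Answer: A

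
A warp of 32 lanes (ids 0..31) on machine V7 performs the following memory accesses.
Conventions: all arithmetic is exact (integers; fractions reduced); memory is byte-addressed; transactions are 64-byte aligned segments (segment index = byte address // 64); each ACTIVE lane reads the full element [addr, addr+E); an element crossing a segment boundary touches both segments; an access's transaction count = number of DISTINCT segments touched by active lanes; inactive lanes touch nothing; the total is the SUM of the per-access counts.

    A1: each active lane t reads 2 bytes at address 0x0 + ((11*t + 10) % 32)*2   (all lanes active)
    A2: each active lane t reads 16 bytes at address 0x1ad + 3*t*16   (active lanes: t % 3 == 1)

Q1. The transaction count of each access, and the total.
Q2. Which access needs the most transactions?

A1: 1 transaction
A2: 14 transactions

Answer: 1,14; total 15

Answer: A2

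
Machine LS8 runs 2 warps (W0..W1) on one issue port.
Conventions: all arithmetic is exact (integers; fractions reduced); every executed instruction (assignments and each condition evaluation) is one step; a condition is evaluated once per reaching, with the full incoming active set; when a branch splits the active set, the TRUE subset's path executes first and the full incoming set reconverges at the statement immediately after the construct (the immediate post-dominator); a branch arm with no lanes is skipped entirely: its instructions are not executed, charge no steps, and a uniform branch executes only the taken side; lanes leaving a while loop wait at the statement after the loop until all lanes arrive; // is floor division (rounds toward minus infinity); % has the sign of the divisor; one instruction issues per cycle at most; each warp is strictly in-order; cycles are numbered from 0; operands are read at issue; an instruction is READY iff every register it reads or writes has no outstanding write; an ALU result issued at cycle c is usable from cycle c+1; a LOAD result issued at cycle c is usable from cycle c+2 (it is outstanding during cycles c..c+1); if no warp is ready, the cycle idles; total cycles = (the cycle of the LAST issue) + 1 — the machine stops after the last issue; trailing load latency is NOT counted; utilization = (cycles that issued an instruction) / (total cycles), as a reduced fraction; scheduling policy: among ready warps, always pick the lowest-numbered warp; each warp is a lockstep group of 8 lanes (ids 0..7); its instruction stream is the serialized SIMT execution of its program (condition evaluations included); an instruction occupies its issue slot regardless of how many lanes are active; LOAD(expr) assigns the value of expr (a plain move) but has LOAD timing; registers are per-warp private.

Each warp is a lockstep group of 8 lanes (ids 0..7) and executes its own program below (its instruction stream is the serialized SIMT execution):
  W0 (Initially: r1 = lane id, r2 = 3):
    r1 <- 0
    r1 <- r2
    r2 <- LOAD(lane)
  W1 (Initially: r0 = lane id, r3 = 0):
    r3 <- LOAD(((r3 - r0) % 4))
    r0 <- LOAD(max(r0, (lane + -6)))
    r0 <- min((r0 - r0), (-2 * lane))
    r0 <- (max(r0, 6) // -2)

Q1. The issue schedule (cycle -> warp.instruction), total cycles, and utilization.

cycle 0: W0.I0
cycle 1: W0.I1
cycle 2: W0.I2
cycle 3: W1.I0
cycle 4: W1.I1
cycle 5: idle
cycle 6: W1.I2
cycle 7: W1.I3

Answer: 8 cycles, utilization 7/8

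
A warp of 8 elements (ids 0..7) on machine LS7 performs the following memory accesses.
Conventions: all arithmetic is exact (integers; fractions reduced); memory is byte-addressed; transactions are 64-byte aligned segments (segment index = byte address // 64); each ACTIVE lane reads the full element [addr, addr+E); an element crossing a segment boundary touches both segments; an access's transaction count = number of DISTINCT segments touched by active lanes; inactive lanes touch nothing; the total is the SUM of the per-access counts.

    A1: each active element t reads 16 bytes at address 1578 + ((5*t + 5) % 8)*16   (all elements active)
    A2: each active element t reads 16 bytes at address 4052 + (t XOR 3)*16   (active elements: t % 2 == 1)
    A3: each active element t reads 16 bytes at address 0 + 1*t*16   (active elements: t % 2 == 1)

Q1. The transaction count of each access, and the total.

A1: 3 transactions
A2: 3 transactions
A3: 2 transactions

Answer: 3,3,2; total 8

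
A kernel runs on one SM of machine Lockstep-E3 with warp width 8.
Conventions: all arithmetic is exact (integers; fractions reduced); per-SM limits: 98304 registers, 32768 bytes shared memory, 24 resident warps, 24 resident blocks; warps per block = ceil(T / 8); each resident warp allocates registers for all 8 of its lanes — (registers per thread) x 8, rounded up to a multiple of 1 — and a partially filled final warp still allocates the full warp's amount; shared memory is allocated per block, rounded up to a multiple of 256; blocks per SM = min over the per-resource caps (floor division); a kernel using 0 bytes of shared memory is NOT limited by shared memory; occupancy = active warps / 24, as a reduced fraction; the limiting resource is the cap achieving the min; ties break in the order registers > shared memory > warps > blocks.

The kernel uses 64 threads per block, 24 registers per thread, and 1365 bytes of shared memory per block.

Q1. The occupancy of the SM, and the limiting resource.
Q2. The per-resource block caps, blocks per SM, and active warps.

Answer: occupancy 1, limited by warps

registers: 64 blocks
shared memory: 21 blocks
warps: 3 blocks
blocks: 24 blocks

Answer: 3 blocks, 24 active warps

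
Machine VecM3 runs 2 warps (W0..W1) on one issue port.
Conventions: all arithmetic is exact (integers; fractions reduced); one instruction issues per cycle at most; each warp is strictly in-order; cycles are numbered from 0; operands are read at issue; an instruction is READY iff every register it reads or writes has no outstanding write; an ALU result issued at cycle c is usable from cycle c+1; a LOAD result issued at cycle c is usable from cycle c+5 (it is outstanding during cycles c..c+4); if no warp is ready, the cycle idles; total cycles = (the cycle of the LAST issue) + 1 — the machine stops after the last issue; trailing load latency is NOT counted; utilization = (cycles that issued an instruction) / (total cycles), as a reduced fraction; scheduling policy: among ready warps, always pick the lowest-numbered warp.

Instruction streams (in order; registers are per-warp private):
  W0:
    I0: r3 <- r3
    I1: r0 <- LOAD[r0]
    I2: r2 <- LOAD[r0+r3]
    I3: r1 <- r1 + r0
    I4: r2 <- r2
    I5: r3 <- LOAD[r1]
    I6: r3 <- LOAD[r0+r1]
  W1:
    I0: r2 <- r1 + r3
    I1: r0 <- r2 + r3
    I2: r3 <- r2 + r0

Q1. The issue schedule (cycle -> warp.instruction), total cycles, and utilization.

cycle 0: W0.I0
cycle 1: W0.I1
cycle 2: W1.I0
cycle 3: W1.I1
cycle 4: W1.I2
cycle 5: idle
cycle 6: W0.I2
cycle 7: W0.I3
cycle 8: idle
cycle 9: idle
cycle 10: idle
cycle 11: W0.I4
cycle 12: W0.I5
cycle 13: idle
cycle 14: idle
cycle 15: idle
cycle 16: idle
cycle 17: W0.I6

Answer: 18 cycles, utilization 5/9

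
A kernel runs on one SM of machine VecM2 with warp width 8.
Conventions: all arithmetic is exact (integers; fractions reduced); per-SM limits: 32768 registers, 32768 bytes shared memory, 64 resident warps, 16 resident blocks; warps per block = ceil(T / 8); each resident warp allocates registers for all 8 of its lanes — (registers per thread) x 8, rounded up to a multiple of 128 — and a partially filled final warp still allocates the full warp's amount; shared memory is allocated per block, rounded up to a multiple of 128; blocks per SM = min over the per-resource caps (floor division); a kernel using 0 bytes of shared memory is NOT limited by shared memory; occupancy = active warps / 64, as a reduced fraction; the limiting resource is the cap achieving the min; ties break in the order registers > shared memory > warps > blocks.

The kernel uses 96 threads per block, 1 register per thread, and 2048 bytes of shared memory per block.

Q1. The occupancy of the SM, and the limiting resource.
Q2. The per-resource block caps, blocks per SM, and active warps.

Answer: occupancy 15/16, limited by warps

registers: 21 blocks
shared memory: 16 blocks
warps: 5 blocks
blocks: 16 blocks

Answer: 5 blocks, 60 active warps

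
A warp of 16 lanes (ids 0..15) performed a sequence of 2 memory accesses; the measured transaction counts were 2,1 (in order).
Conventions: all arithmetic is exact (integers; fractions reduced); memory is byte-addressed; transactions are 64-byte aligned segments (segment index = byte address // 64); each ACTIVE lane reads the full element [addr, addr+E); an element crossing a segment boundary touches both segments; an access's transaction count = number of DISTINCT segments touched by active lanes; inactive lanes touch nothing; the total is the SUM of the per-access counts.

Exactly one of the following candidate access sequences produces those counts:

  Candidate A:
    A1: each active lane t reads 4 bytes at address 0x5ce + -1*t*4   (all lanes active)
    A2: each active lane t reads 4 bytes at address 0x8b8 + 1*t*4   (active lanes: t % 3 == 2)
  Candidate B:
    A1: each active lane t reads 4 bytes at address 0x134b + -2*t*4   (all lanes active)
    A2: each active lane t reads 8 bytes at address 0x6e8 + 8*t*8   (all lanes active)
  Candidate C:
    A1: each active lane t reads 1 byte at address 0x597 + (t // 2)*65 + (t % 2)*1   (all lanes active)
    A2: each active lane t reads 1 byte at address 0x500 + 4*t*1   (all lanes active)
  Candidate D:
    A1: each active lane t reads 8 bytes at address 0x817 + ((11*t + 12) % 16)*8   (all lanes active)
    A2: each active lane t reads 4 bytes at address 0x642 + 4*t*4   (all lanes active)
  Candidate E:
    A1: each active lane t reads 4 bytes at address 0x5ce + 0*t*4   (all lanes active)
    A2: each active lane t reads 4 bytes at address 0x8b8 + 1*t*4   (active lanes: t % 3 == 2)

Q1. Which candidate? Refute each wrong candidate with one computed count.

B: A1 gives 3 transactions, not 2
C: A1 gives 8 transactions, not 2
D: A1 gives 3 transactions, not 2
E: A1 gives 1 transaction, not 2
A: all counts match (2,1)

Answer: A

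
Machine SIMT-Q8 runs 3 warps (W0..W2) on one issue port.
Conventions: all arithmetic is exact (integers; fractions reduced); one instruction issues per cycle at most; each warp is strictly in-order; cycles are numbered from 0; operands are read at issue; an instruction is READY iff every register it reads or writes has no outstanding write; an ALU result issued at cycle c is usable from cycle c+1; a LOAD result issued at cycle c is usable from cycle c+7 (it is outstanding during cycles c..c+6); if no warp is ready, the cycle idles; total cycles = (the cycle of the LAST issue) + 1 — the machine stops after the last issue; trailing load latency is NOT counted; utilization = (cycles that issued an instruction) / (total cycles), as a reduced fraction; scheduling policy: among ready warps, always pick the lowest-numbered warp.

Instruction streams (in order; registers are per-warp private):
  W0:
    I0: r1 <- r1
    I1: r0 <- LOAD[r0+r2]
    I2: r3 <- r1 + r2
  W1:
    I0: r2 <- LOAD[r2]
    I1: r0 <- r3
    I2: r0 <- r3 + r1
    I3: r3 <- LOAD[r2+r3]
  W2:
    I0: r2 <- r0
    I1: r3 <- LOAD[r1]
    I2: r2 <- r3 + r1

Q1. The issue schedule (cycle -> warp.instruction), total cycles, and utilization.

cycle 0: W0.I0
cycle 1: W0.I1
cycle 2: W0.I2
cycle 3: W1.I0
cycle 4: W1.I1
cycle 5: W1.I2
cycle 6: W2.I0
cycle 7: W2.I1
cycle 8: idle
cycle 9: idle
cycle 10: W1.I3
cycle 11: idle
cycle 12: idle
cycle 13: idle
cycle 14: W2.I2

Answer: 15 cycles, utilization 2/3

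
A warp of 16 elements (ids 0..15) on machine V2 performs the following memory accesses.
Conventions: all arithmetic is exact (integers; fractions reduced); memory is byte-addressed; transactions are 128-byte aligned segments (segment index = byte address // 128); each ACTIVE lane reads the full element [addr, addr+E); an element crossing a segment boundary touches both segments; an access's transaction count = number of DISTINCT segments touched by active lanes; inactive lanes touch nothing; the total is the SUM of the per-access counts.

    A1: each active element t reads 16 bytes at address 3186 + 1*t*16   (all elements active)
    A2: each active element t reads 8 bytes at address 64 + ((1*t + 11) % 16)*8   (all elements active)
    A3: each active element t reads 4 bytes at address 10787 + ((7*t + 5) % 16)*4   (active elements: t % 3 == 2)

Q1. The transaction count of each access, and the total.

A1: 3 transactions
A2: 2 transactions
A3: 1 transaction

Answer: 3,2,1; total 6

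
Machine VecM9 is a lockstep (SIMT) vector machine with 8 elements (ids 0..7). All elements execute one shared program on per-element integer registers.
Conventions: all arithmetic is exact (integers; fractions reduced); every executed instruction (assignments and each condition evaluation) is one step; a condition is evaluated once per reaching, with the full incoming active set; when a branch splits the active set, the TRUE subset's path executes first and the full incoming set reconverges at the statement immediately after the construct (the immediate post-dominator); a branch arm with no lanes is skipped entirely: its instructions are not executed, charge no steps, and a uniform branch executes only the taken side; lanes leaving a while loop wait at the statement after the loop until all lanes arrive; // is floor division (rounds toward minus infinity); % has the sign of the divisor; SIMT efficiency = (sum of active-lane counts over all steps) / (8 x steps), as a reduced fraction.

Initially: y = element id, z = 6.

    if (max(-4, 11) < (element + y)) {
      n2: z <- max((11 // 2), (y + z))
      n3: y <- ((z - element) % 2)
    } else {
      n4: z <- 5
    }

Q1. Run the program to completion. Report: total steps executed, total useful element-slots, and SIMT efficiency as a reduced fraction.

Answer: 4 steps, 18 useful, 9/16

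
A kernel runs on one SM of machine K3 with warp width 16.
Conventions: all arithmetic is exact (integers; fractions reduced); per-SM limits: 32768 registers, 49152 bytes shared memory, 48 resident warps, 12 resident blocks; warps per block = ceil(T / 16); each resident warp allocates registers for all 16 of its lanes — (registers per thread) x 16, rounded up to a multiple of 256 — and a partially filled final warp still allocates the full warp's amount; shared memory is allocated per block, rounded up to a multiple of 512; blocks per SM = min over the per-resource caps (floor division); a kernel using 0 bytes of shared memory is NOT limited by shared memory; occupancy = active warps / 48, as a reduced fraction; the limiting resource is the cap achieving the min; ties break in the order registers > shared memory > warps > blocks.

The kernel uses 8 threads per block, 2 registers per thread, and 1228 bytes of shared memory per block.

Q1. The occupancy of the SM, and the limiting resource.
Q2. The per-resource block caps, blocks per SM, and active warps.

Answer: occupancy 1/4, limited by blocks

registers: 128 blocks
shared memory: 32 blocks
warps: 48 blocks
blocks: 12 blocks

Answer: 12 blocks, 12 active warps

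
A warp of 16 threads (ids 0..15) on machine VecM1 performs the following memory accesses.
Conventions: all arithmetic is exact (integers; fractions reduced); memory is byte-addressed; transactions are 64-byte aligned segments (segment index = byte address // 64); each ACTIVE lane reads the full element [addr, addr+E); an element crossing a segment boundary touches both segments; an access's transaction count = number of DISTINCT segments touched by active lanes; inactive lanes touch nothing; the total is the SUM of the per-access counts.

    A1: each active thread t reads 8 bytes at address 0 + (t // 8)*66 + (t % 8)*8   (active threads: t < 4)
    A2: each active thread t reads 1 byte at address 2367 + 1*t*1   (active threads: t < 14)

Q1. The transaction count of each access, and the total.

A1: 1 transaction
A2: 2 transactions

Answer: 1,2; total 3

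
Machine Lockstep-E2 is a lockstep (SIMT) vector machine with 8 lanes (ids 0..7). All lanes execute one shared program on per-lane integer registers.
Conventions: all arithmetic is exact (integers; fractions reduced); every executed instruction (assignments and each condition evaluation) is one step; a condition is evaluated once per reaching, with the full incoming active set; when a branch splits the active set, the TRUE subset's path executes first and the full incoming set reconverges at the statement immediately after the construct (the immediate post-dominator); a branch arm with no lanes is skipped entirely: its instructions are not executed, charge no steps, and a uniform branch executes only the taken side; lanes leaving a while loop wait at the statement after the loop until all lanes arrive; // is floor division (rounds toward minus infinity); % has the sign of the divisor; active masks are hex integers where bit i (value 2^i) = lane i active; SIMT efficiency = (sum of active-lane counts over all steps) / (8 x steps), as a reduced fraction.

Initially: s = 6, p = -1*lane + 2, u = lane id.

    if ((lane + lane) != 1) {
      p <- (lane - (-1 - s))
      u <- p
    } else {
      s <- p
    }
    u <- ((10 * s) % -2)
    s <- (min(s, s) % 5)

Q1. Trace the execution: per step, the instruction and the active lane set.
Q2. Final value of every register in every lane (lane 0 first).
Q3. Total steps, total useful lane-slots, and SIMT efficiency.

step 0: eval ((lane + lane) != 1)    0xff
step 1: p <- (lane - (-1 - s))       0xff
step 2: u <- p                       0xff
step 3: u <- ((10 * s) % -2)         0xff
step 4: s <- (min(s, s) % 5)         0xff

Answer: 5 steps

s: 1,1,1,1,1,1,1,1
p: 7,8,9,10,11,12,13,14
u: 0,0,0,0,0,0,0,0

steps = 5; useful = 40; efficiency = 40/40 = 1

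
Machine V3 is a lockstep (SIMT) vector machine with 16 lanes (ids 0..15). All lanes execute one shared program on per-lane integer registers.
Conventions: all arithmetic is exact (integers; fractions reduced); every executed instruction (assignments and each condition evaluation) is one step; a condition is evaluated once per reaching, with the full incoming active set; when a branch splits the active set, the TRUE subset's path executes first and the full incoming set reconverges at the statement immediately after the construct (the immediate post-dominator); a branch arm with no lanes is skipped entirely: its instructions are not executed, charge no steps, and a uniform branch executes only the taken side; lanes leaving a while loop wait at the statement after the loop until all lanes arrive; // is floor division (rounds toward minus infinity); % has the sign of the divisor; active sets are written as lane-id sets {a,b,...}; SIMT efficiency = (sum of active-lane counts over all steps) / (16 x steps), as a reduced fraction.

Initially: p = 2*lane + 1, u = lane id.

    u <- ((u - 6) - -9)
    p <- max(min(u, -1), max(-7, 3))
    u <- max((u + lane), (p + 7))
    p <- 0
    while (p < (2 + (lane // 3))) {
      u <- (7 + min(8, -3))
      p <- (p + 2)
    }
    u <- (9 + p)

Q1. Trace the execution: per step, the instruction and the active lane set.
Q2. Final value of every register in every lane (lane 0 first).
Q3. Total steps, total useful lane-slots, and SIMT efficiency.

step 0: u <- ((u - 6) - -9)          {0,1,2,3,4,5,6,7,8,9,10,11,12,13,14,15}
step 1: p <- max(min(u, -1), max(-7, 3)) {0,1,2,3,4,5,6,7,8,9,10,11,12,13,14,15}
step 2: u <- max((u + lane), (p + 7)) {0,1,2,3,4,5,6,7,8,9,10,11,12,13,14,15}
step 3: p <- 0                       {0,1,2,3,4,5,6,7,8,9,10,11,12,13,14,15}
step 4: eval (p < (2 + (lane // 3))) {0,1,2,3,4,5,6,7,8,9,10,11,12,13,14,15}
step 5: u <- (7 + min(8, -3))        {0,1,2,3,4,5,6,7,8,9,10,11,12,13,14,15}
step 6: p <- (p + 2)                 {0,1,2,3,4,5,6,7,8,9,10,11,12,13,14,15}
step 7: eval (p < (2 + (lane // 3))) {0,1,2,3,4,5,6,7,8,9,10,11,12,13,14,15}
step 8: u <- (7 + min(8, -3))        {3,4,5,6,7,8,9,10,11,12,13,14,15}
step 9: p <- (p + 2)                 {3,4,5,6,7,8,9,10,11,12,13,14,15}
step 10: eval (p < (2 + (lane // 3))) {3,4,5,6,7,8,9,10,11,12,13,14,15}
step 11: u <- (7 + min(8, -3))        {9,10,11,12,13,14,15}
step 12: p <- (p + 2)                 {9,10,11,12,13,14,15}
step 13: eval (p < (2 + (lane // 3))) {9,10,11,12,13,14,15}
step 14: u <- (7 + min(8, -3))        {15}
step 15: p <- (p + 2)                 {15}
step 16: eval (p < (2 + (lane // 3))) {15}
step 17: u <- (9 + p)                 {0,1,2,3,4,5,6,7,8,9,10,11,12,13,14,15}

Answer: 18 steps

p: 2,2,2,4,4,4,4,4,4,6,6,6,6,6,6,8
u: 11,11,11,13,13,13,13,13,13,15,15,15,15,15,15,17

steps = 18; useful = 207; efficiency = 207/288 = 23/32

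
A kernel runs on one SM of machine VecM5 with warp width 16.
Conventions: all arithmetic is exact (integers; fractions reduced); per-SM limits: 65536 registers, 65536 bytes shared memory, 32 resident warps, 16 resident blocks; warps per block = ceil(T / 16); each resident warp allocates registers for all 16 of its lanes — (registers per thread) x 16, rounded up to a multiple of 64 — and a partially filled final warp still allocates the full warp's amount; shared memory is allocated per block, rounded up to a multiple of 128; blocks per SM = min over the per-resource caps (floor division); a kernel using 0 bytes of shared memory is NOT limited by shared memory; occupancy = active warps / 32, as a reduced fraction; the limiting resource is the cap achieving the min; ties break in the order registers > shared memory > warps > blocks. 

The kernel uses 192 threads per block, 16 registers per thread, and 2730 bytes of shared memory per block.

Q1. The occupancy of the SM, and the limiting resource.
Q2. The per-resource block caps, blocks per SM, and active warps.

Answer: occupancy 3/4, limited by warps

registers: 21 blocks
shared memory: 23 blocks
warps: 2 blocks
blocks: 16 blocks

Answer: 2 blocks, 24 active warps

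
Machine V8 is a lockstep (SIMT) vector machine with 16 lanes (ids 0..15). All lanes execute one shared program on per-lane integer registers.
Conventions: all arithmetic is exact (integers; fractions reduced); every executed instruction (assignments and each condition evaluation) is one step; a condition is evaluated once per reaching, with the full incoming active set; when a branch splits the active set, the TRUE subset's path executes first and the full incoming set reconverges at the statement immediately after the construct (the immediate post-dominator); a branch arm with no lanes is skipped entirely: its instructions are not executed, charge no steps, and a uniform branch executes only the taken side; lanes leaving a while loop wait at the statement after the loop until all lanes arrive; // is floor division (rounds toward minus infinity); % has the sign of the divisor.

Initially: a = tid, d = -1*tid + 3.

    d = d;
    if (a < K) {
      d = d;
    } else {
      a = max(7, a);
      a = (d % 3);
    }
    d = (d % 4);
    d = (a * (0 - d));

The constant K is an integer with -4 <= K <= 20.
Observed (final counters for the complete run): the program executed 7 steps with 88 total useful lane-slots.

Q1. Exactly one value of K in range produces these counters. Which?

Answer: K = 8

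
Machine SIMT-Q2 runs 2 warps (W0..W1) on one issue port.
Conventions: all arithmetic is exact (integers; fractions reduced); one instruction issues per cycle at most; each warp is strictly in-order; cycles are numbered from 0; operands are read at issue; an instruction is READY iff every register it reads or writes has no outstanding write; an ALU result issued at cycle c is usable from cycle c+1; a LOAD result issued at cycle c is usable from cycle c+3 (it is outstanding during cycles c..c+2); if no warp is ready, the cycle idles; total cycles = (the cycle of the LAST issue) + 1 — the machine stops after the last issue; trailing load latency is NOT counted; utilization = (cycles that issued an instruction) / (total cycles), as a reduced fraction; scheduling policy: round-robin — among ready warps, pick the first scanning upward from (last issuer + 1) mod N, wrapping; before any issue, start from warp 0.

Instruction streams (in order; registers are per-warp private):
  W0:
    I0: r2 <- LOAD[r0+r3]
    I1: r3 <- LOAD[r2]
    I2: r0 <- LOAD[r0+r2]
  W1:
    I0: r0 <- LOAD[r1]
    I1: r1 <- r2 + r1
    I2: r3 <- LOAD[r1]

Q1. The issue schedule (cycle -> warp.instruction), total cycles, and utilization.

cycle 0: W0.I0
cycle 1: W1.I0
cycle 2: W1.I1
cycle 3: W0.I1
cycle 4: W1.I2
cycle 5: W0.I2

Answer: 6 cycles, utilization 1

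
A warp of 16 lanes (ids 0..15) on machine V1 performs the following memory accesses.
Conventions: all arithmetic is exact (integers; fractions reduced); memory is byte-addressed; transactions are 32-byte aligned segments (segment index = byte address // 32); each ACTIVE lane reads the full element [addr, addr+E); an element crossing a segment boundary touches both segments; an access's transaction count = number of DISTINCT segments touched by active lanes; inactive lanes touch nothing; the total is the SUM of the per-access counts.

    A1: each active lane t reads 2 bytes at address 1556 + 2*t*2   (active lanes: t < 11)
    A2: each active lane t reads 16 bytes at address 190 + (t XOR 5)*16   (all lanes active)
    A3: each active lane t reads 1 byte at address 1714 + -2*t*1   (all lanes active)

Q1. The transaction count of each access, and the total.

A1: 2 transactions
A2: 9 transactions
A3: 2 transactions

Answer: 2,9,2; total 13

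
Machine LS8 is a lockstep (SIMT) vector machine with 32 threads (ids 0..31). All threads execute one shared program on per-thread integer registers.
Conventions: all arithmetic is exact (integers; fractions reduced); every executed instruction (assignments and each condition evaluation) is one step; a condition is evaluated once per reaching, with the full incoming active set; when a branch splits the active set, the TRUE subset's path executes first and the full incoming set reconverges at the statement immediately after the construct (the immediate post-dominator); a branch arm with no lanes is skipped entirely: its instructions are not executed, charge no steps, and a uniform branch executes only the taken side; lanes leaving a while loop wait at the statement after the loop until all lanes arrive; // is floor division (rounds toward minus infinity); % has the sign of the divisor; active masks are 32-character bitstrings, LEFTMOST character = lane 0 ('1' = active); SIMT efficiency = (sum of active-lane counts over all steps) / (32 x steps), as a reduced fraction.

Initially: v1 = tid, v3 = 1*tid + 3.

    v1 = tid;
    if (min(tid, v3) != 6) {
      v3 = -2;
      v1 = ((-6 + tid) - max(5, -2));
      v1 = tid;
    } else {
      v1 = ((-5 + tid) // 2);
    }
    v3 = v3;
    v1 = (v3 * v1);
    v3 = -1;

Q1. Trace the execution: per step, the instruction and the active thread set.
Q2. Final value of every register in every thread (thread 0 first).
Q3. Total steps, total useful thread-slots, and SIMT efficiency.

step 0: v1 <- tid                    11111111111111111111111111111111
step 1: eval (min(tid, v3) != 6)     11111111111111111111111111111111
step 2: v3 <- -2                     11111101111111111111111111111111
step 3: v1 <- ((-6 + tid) - max(5, -2)) 11111101111111111111111111111111
step 4: v1 <- tid                    11111101111111111111111111111111
step 5: v1 <- ((-5 + tid) // 2)      00000010000000000000000000000000
step 6: v3 <- v3                     11111111111111111111111111111111
step 7: v1 <- (v3 * v1)              11111111111111111111111111111111
step 8: v3 <- -1                     11111111111111111111111111111111

Answer: 9 steps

v1: 0,-2,-4,-6,-8,-10,0,-14,-16,-18,-20,-22,-24,-26,-28,-30,-32,-34,-36,-38,-40,-42,-44,-46,-48,-50,-52,-54,-56,-58,-60,-62
v3: -1,-1,-1,-1,-1,-1,-1,-1,-1,-1,-1,-1,-1,-1,-1,-1,-1,-1,-1,-1,-1,-1,-1,-1,-1,-1,-1,-1,-1,-1,-1,-1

steps = 9; useful = 254; efficiency = 254/288 = 127/144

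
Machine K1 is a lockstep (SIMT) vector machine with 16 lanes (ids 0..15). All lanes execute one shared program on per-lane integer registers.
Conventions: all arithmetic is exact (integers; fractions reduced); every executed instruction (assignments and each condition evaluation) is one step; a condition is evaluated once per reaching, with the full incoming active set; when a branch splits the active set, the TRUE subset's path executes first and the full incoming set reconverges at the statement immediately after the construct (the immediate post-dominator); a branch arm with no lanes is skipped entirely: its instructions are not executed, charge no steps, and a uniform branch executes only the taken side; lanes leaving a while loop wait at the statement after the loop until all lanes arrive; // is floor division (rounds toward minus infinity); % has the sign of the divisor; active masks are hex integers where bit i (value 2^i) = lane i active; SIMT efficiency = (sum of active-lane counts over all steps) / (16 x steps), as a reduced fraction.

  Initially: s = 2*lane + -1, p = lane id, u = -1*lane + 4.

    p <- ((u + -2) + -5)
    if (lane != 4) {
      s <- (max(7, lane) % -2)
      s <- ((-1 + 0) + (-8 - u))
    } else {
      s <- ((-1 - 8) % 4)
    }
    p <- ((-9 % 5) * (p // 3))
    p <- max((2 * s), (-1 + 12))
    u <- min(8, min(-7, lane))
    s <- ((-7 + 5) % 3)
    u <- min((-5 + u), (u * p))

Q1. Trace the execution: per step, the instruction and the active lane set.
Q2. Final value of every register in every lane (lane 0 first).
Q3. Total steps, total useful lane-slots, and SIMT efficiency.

step 0: p <- ((u + -2) + -5)         0xffff
step 1: eval (lane != 4)             0xffff
step 2: s <- (max(7, lane) % -2)     0xffef
step 3: s <- ((-1 + 0) + (-8 - u))   0xffef
step 4: s <- ((-1 - 8) % 4)          0x0010
step 5: p <- ((-9 % 5) * (p // 3))   0xffff
step 6: p <- max((2 * s), (-1 + 12)) 0xffff
step 7: u <- min(8, min(-7, lane))   0xffff
step 8: s <- ((-7 + 5) % 3)          0xffff
step 9: u <- min((-5 + u), (u * p))  0xffff

Answer: 10 steps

s: 1,1,1,1,1,1,1,1,1,1,1,1,1,1,1,1
p: 11,11,11,11,11,11,11,11,11,11,11,11,11,11,11,11
u: -77,-77,-77,-77,-77,-77,-77,-77,-77,-77,-77,-77,-77,-77,-77,-77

steps = 10; useful = 143; efficiency = 143/160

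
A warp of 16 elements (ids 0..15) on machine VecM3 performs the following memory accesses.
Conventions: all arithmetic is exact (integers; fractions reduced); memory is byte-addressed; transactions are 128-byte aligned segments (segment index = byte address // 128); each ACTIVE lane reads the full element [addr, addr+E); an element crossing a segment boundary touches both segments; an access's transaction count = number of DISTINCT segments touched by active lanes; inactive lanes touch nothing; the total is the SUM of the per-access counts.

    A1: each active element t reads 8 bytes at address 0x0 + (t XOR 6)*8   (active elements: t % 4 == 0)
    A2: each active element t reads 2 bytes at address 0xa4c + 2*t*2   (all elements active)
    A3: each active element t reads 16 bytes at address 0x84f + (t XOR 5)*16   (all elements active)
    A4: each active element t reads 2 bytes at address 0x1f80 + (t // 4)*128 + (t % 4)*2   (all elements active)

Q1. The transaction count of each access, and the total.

A1: 1 transaction
A2: 2 transactions
A3: 3 transactions
A4: 4 transactions

Answer: 1,2,3,4; total 10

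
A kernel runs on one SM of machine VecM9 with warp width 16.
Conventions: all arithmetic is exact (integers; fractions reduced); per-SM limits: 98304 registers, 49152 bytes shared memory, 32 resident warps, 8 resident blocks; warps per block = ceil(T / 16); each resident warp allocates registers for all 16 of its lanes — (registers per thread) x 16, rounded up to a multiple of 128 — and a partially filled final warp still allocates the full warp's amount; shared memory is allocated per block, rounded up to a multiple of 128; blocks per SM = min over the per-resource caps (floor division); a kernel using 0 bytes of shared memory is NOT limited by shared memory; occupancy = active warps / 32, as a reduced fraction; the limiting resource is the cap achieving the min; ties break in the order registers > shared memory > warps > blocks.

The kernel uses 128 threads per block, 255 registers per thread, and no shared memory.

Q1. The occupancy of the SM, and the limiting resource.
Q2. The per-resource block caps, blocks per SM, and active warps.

Answer: occupancy 3/4, limited by registers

registers: 3 blocks
shared memory: no limit (kernel uses none)
warps: 4 blocks
blocks: 8 blocks

Answer: 3 blocks, 24 active warps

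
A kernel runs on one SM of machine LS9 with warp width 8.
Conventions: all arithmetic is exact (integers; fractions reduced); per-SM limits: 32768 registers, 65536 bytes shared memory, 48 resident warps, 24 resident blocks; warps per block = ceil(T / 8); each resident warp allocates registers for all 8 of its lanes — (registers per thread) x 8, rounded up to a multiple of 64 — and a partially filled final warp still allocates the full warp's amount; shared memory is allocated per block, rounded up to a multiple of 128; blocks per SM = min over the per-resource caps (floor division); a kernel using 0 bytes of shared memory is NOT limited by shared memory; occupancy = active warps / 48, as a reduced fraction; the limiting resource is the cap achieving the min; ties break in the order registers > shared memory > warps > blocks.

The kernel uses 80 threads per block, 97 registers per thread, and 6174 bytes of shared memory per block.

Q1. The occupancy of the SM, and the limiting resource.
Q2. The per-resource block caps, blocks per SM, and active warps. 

Answer: occupancy 5/8, limited by registers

registers: 3 blocks
shared memory: 10 blocks
warps: 4 blocks
blocks: 24 blocks

Answer: 3 blocks, 30 active warps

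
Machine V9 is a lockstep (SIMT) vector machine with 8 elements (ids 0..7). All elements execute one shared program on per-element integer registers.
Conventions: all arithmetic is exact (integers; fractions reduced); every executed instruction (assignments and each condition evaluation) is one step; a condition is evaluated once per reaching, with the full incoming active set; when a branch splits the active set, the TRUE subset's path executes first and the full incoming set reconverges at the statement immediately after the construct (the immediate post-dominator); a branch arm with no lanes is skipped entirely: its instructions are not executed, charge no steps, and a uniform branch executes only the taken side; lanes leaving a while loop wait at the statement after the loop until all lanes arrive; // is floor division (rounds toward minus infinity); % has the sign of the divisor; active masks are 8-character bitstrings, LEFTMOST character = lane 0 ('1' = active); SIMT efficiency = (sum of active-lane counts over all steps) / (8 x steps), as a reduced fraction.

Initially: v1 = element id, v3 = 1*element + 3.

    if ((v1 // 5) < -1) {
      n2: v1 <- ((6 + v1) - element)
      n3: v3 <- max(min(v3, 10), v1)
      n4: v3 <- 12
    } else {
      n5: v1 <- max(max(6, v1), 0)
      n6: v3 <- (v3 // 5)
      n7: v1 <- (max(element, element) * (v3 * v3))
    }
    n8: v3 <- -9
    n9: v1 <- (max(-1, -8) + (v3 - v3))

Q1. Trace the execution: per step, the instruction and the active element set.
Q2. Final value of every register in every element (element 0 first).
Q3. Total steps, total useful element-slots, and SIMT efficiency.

step 0: eval ((v1 // 5) < -1)        11111111
step 1: v1 <- max(max(6, v1), 0)     11111111
step 2: v3 <- (v3 // 5)              11111111
step 3: v1 <- (max(element, element) * (v3 * v3)) 11111111
step 4: v3 <- -9                     11111111
step 5: v1 <- (max(-1, -8) + (v3 - v3)) 11111111

Answer: 6 steps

v1: -1,-1,-1,-1,-1,-1,-1,-1
v3: -9,-9,-9,-9,-9,-9,-9,-9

steps = 6; useful = 48; efficiency = 48/48 = 1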